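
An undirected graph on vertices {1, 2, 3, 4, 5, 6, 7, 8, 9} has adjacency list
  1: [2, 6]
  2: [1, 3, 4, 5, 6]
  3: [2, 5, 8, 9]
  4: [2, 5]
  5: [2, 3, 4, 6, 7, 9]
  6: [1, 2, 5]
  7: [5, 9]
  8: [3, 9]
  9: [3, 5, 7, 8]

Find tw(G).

A width-2 tree decomposition is:
Bags: B1 = {2, 3, 5}  B2 = {2, 5, 6}  B3 = {3, 5, 9}  B4 = {3, 8, 9}  B5 = {1, 2, 6}  B6 = {2, 4, 5}  B7 = {5, 7, 9}
Tree: B1–B2, B1–B3, B3–B4, B2–B5, B1–B6, B3–B7
Each bag holds 3 vertices, so the decomposition has width 2, which upper-bounds the treewidth. On the other hand G contains the 3-clique {3, 8, 9}. A clique must lie in a single bag of any decomposition, so no decomposition can have width below 2. Combining the bounds, tw(G) = 2.

2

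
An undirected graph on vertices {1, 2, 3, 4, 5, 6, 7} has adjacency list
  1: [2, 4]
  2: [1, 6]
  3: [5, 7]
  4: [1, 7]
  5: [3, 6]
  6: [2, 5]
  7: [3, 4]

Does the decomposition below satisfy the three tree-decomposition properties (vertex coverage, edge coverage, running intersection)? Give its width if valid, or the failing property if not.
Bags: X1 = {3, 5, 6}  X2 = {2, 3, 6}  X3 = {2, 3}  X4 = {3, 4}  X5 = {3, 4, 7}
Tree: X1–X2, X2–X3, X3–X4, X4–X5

No — vertex 1 appears in no bag.

A tree decomposition must satisfy three properties: every vertex lies in some bag; for every edge, both endpoints lie together in some bag; and for every vertex, the bags containing it form a connected subtree. Here vertex 1 appears in no bag, so the decomposition is invalid.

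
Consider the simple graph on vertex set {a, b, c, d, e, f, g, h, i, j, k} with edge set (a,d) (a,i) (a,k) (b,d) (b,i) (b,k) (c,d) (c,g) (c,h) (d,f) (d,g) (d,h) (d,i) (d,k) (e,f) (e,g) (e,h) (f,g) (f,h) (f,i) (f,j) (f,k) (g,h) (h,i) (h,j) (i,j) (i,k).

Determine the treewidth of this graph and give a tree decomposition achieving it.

Every bag has size at most 4, so the width is 4 − 1 = 3 and tw(G) ≤ 3. Conversely, {c, d, g, h} is a clique of size 4, and the vertices of any clique must share a bag in every tree decomposition; so some bag has ≥ 4 vertices and tw(G) ≥ 3. Hence tw(G) = 3 exactly.

Treewidth 3.
Bags: B1 = {d, f, h, i}  B2 = {d, f, g, h}  B3 = {d, f, i, k}  B4 = {c, d, g, h}  B5 = {a, d, i, k}  B6 = {f, h, i, j}  B7 = {b, d, i, k}  B8 = {e, f, g, h}
Tree: B1–B2, B1–B3, B2–B4, B3–B5, B1–B6, B3–B7, B2–B8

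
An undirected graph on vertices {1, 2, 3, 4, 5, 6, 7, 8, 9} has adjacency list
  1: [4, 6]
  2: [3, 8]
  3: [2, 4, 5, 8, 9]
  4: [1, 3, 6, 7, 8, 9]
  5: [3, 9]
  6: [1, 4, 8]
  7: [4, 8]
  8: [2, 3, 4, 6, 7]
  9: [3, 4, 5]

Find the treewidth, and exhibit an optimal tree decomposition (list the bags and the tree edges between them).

The largest bag has 3 vertices, giving width 2; this decomposition certifies tw(G) ≤ 2. Conversely, {2, 3, 8} is a clique of size 3, and the vertices of any clique must share a bag in every tree decomposition; so some bag has ≥ 3 vertices and tw(G) ≥ 2. The upper and lower bounds meet at 2, so that is the treewidth.

Treewidth 2.
One optimal decomposition is:
Bags: B1 = {3, 4, 8}  B2 = {3, 4, 9}  B3 = {4, 7, 8}  B4 = {2, 3, 8}  B5 = {4, 6, 8}  B6 = {1, 4, 6}  B7 = {3, 5, 9}
Tree: B1–B2, B1–B3, B1–B4, B3–B5, B5–B6, B2–B7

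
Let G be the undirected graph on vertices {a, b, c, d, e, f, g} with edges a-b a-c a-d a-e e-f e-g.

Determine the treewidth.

A width-1 tree decomposition is:
Bags: B1 = {e, g}  B2 = {a, e}  B3 = {e, f}  B4 = {a, d}  B5 = {a, c}  B6 = {a, b}
Tree: B1–B2, B1–B3, B2–B4, B4–B5, B2–B6
The largest bag has 2 vertices, giving width 1; this decomposition certifies tw(G) ≤ 1. G has an edge, so its treewidth is at least 1. Hence tw(G) = 1 exactly.

1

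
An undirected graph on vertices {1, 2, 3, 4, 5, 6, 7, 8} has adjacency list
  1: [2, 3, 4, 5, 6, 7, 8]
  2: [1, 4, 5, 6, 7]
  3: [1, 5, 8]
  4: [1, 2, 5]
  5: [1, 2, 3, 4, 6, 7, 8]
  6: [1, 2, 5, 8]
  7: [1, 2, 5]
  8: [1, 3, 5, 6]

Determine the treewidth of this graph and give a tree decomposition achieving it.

Every bag has size at most 4, so the width is 4 − 1 = 3 and tw(G) ≤ 3. Conversely, {1, 3, 5, 8} is a clique of size 4, and the vertices of any clique must share a bag in every tree decomposition; so some bag has ≥ 4 vertices and tw(G) ≥ 3. Hence tw(G) = 3 exactly.

Treewidth 3.
One such decomposition:
Bags: B1 = {1, 2, 4, 5}  B2 = {1, 2, 5, 6}  B3 = {1, 5, 6, 8}  B4 = {1, 3, 5, 8}  B5 = {1, 2, 5, 7}
Tree: B1–B2, B2–B3, B3–B4, B2–B5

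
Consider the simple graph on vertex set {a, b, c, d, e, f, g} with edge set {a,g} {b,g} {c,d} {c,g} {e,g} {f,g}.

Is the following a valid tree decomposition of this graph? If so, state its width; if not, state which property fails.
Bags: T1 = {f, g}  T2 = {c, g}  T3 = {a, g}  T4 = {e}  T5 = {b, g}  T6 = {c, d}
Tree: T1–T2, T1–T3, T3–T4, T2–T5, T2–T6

No — edge (g,e) lies in no bag.

A tree decomposition must satisfy three properties: every vertex lies in some bag; for every edge, both endpoints lie together in some bag; and for every vertex, the bags containing it form a connected subtree. Here edge (g,e) lies in no bag, so the decomposition is invalid.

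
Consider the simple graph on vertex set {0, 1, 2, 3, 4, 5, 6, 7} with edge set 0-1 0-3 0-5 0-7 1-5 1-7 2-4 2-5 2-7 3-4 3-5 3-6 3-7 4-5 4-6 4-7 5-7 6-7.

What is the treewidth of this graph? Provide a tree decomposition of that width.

Each bag holds 4 vertices, so the decomposition has width 3, which upper-bounds the treewidth. On the other hand G contains the 4-clique {0, 1, 5, 7}. A clique must lie in a single bag of any decomposition, so no decomposition can have width below 3. Combining the bounds, tw(G) = 3.

Treewidth 3.
Bags: B1 = {3, 4, 5, 7}  B2 = {3, 4, 6, 7}  B3 = {2, 4, 5, 7}  B4 = {0, 3, 5, 7}  B5 = {0, 1, 5, 7}
Tree: B1–B2, B1–B3, B1–B4, B4–B5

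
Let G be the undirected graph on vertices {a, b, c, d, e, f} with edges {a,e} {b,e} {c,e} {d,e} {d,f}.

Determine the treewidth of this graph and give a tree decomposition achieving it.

Treewidth 1.
Bags: B1 = {b, e}  B2 = {a, e}  B3 = {d, e}  B4 = {c, e}  B5 = {d, f}
Tree: B1–B2, B2–B3, B3–B4, B3–B5

Each bag holds 2 vertices, so the decomposition has width 1, which upper-bounds the treewidth. Any graph with an edge has treewidth ≥ 1, and G has the edge b–e. Therefore the treewidth is 1.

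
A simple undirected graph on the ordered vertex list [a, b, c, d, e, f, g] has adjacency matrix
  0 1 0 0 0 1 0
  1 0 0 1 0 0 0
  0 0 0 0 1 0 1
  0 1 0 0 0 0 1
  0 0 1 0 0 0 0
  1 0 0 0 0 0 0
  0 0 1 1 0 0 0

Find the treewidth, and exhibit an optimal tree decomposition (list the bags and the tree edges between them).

Treewidth 1.
One such decomposition:
Bags: B1 = {c, e}  B2 = {c, g}  B3 = {d, g}  B4 = {b, d}  B5 = {a, b}  B6 = {a, f}
Tree: B1–B2, B2–B3, B3–B4, B4–B5, B5–B6

Every bag has size at most 2, so the width is 2 − 1 = 1 and tw(G) ≤ 1. Any graph with an edge has treewidth ≥ 1, and G has the edge e–c. Hence tw(G) = 1 exactly.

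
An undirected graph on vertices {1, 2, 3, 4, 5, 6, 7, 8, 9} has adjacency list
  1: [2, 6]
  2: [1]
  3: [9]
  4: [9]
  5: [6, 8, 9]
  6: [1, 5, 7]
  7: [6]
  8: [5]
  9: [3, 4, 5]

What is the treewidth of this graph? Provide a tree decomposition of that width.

Every bag has size at most 2, so the width is 2 − 1 = 1 and tw(G) ≤ 1. Since G has at least one edge (e.g. 9–5), it is not an edgeless graph, so tw(G) ≥ 1. Hence tw(G) = 1 exactly.

Treewidth 1.
Bags: B1 = {5, 9}  B2 = {5, 8}  B3 = {5, 6}  B4 = {1, 6}  B5 = {1, 2}  B6 = {6, 7}  B7 = {3, 9}  B8 = {4, 9}
Tree: B1–B2, B1–B3, B3–B4, B4–B5, B3–B6, B1–B7, B7–B8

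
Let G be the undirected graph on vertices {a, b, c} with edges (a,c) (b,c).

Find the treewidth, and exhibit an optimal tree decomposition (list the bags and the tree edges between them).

Treewidth 1.
One optimal decomposition is:
Bags: B1 = {a, c}  B2 = {b, c}
Tree: B1–B2

Every bag has size at most 2, so the width is 2 − 1 = 1 and tw(G) ≤ 1. Since G has at least one edge (e.g. c–a), it is not an edgeless graph, so tw(G) ≥ 1. The upper and lower bounds meet at 1, so that is the treewidth.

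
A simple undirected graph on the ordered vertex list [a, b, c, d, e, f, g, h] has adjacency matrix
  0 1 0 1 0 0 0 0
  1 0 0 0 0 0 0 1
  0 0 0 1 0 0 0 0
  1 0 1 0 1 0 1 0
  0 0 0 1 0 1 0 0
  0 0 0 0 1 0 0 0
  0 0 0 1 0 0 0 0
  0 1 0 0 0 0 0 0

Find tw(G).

1

A width-1 tree decomposition is:
Bags: B1 = {a, d}  B2 = {d, g}  B3 = {a, b}  B4 = {d, e}  B5 = {c, d}  B6 = {b, h}  B7 = {e, f}
Tree: B1–B2, B1–B3, B2–B4, B4–B5, B3–B6, B4–B7
The largest bag has 2 vertices, giving width 1; this decomposition certifies tw(G) ≤ 1. Since G has at least one edge (e.g. a–d), it is not an edgeless graph, so tw(G) ≥ 1. The upper and lower bounds meet at 1, so that is the treewidth.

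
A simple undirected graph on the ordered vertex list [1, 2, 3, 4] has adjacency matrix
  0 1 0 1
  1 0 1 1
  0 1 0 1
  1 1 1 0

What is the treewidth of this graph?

A width-2 tree decomposition is:
Bags: B1 = {2, 3, 4}  B2 = {1, 2, 4}
Tree: B1–B2
The largest bag has 3 vertices, giving width 2; this decomposition certifies tw(G) ≤ 2. On the other hand G contains the 3-clique {1, 2, 4}. A clique must lie in a single bag of any decomposition, so no decomposition can have width below 2. Combining the bounds, tw(G) = 2.

2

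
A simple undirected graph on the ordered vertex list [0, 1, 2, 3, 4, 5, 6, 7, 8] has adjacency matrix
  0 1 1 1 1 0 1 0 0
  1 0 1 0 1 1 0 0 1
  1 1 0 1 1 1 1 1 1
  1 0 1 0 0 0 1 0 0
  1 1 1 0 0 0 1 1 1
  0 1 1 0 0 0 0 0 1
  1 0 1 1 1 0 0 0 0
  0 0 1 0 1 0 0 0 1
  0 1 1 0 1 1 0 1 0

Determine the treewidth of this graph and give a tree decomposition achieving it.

Treewidth 3.
One optimal decomposition is:
Bags: B1 = {1, 2, 4, 8}  B2 = {0, 1, 2, 4}  B3 = {0, 2, 4, 6}  B4 = {1, 2, 5, 8}  B5 = {0, 2, 3, 6}  B6 = {2, 4, 7, 8}
Tree: B1–B2, B2–B3, B1–B4, B3–B5, B1–B6

Every bag has size at most 4, so the width is 4 − 1 = 3 and tw(G) ≤ 3. For the lower bound, the 4 vertices {0, 2, 3, 6} are pairwise adjacent, and any tree decomposition puts a clique entirely inside one bag — forcing width ≥ 3. Therefore the treewidth is 3.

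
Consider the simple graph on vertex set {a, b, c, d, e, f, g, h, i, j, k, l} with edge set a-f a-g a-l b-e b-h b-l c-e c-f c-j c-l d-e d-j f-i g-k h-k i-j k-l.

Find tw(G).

A width-3 tree decomposition is:
Bags: B1 = {d, e, i, j}  B2 = {c, e, i, j}  B3 = {c, e, f, i}  B4 = {b, c, e, f}  B5 = {b, c, f, l}  B6 = {a, b, f, l}  B7 = {a, b, h, l}  B8 = {a, h, k, l}  B9 = {a, g, h, k}
Tree: B1–B2, B2–B3, B3–B4, B4–B5, B5–B6, B6–B7, B7–B8, B8–B9
Every bag has size at most 4, so the width is 4 − 1 = 3 and tw(G) ≤ 3. For the lower bound: the 4 vertex sets {d,i,j}, {e}, {c}, {a,b,f,l} are disjoint, each induces a connected subgraph, and every pair is joined by at least one edge of G. Contracting each set to a single vertex therefore yields K_{4} as a minor, and since treewidth is minor-monotone, tw(G) ≥ tw(K_{4}) = 3. The upper and lower bounds meet at 3, so that is the treewidth.

3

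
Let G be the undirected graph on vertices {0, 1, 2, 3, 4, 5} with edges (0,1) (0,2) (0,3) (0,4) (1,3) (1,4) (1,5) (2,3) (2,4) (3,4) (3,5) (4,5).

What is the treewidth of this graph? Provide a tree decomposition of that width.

Treewidth 3.
One such decomposition:
Bags: B1 = {0, 1, 3, 4}  B2 = {1, 3, 4, 5}  B3 = {0, 2, 3, 4}
Tree: B1–B2, B1–B3

Every bag has size at most 4, so the width is 4 − 1 = 3 and tw(G) ≤ 3. Conversely, {0, 1, 3, 4} is a clique of size 4, and the vertices of any clique must share a bag in every tree decomposition; so some bag has ≥ 4 vertices and tw(G) ≥ 3. Therefore the treewidth is 3.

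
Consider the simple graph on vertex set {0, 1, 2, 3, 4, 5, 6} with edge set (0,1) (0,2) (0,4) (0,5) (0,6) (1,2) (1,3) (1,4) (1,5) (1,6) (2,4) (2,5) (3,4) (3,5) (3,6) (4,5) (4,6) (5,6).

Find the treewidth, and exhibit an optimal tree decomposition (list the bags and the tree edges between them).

Every bag has size at most 5, so the width is 5 − 1 = 4 and tw(G) ≤ 4. For the lower bound, the 5 vertices {0, 1, 2, 4, 5} are pairwise adjacent, and any tree decomposition puts a clique entirely inside one bag — forcing width ≥ 4. Therefore the treewidth is 4.

Treewidth 4.
Bags: B1 = {1, 3, 4, 5, 6}  B2 = {0, 1, 4, 5, 6}  B3 = {0, 1, 2, 4, 5}
Tree: B1–B2, B2–B3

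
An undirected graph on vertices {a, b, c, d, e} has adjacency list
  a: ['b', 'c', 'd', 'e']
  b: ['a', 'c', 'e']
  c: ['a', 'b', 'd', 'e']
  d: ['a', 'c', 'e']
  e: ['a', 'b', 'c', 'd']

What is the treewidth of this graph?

3

A width-3 tree decomposition is:
Bags: B1 = {a, b, c, e}  B2 = {a, c, d, e}
Tree: B1–B2
Every bag has size at most 4, so the width is 4 − 1 = 3 and tw(G) ≤ 3. On the other hand G contains the 4-clique {a, c, d, e}. A clique must lie in a single bag of any decomposition, so no decomposition can have width below 3. Hence tw(G) = 3 exactly.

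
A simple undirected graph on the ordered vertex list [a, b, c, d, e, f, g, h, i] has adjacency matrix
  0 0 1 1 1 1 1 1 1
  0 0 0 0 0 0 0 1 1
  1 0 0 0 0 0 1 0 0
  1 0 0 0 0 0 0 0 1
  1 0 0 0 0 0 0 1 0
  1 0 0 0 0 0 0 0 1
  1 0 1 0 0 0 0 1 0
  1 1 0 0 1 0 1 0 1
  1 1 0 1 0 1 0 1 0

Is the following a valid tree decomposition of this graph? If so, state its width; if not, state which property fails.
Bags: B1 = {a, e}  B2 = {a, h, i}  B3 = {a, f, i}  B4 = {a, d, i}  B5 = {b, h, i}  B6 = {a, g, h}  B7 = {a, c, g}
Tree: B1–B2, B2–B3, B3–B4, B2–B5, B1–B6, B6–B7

No — edge (h,e) lies in no bag.

A tree decomposition must satisfy three properties: every vertex lies in some bag; for every edge, both endpoints lie together in some bag; and for every vertex, the bags containing it form a connected subtree. Here edge (h,e) lies in no bag, so the decomposition is invalid.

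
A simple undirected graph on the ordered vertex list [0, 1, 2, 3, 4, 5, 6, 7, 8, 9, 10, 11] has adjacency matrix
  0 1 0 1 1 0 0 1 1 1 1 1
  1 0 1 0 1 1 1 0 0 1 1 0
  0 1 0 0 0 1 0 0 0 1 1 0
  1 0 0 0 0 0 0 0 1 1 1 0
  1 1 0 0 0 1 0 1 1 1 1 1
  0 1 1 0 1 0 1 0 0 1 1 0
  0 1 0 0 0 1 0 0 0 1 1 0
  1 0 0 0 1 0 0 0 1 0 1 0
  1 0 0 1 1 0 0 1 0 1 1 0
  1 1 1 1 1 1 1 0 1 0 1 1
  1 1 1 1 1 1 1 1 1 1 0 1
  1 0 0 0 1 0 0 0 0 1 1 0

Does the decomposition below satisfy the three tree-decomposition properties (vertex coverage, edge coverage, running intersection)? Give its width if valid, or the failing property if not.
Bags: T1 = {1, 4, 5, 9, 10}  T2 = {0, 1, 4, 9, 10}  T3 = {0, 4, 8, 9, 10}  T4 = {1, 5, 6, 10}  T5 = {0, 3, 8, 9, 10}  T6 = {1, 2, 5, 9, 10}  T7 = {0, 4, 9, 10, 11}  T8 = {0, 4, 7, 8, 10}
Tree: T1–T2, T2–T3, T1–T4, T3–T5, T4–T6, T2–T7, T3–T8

No — edge (9,6) lies in no bag.

A tree decomposition must satisfy three properties: every vertex lies in some bag; for every edge, both endpoints lie together in some bag; and for every vertex, the bags containing it form a connected subtree. Here edge (9,6) lies in no bag, so the decomposition is invalid.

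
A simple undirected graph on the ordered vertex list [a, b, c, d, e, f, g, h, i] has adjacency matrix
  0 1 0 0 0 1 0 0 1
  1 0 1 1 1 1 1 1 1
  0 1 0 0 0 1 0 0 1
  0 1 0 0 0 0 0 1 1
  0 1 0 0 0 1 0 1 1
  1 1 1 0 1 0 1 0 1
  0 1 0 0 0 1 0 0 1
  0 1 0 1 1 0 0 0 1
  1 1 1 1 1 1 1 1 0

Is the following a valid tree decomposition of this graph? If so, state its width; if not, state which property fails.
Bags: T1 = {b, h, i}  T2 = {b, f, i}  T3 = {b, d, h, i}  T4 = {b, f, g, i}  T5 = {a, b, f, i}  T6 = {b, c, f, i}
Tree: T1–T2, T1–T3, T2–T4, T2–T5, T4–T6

A tree decomposition must satisfy three properties: every vertex lies in some bag; for every edge, both endpoints lie together in some bag; and for every vertex, the bags containing it form a connected subtree. Here vertex e appears in no bag, so the decomposition is invalid.

No — vertex e appears in no bag.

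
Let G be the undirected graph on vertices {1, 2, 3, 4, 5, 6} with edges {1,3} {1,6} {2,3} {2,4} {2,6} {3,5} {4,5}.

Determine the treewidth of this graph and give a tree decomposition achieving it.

The largest bag has 3 vertices, giving width 2; this decomposition certifies tw(G) ≤ 2. For the lower bound, G contains the cycle 1–6–2–3–1, so G is not a forest; only forests have treewidth ≤ 1, hence tw(G) ≥ 2. The upper and lower bounds meet at 2, so that is the treewidth.

Treewidth 2.
One optimal decomposition is:
Bags: B1 = {1, 3, 6}  B2 = {2, 3, 6}  B3 = {2, 3, 5}  B4 = {2, 4, 5}
Tree: B1–B2, B2–B3, B3–B4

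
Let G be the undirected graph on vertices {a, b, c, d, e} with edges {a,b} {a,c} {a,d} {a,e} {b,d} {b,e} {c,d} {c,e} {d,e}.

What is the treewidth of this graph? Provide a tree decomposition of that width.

Every bag has size at most 4, so the width is 4 − 1 = 3 and tw(G) ≤ 3. For the lower bound, the 4 vertices {a, c, d, e} are pairwise adjacent, and any tree decomposition puts a clique entirely inside one bag — forcing width ≥ 3. Combining the bounds, tw(G) = 3.

Treewidth 3.
Bags: B1 = {a, c, d, e}  B2 = {a, b, d, e}
Tree: B1–B2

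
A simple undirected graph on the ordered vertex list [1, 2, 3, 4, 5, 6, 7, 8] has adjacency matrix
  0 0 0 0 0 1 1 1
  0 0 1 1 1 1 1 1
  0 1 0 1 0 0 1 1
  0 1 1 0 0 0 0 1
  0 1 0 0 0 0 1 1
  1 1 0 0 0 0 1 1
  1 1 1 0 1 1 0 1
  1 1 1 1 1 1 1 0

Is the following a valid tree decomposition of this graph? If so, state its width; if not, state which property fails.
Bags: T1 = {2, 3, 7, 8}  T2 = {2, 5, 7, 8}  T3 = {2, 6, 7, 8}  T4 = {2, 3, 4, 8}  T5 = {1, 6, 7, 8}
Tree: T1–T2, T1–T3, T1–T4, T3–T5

Vertex coverage: the bags together contain {1, 2, 3, 4, 5, 6, 7, 8}, the full vertex set. Edge coverage: each edge of G has both endpoints in at least one bag. Running intersection: for every vertex, the bags containing it form a connected subtree. All three properties hold, so this is a valid tree decomposition of width max|bag| − 1 = 3, and hence tw(G) ≤ 3.

Yes; width 3.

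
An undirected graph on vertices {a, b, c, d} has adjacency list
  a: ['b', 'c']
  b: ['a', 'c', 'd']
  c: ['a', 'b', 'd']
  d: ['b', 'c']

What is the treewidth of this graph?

A width-2 tree decomposition is:
Bags: B1 = {a, b, c}  B2 = {b, c, d}
Tree: B1–B2
The largest bag has 3 vertices, giving width 2; this decomposition certifies tw(G) ≤ 2. Conversely, {b, c, d} is a clique of size 3, and the vertices of any clique must share a bag in every tree decomposition; so some bag has ≥ 3 vertices and tw(G) ≥ 2. The upper and lower bounds meet at 2, so that is the treewidth.

2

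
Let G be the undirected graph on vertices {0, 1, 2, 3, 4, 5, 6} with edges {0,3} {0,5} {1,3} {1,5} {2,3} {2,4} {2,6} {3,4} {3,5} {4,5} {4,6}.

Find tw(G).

2

A width-2 tree decomposition is:
Bags: B1 = {2, 3, 4}  B2 = {3, 4, 5}  B3 = {1, 3, 5}  B4 = {0, 3, 5}  B5 = {2, 4, 6}
Tree: B1–B2, B2–B3, B2–B4, B1–B5
Every bag has size at most 3, so the width is 3 − 1 = 2 and tw(G) ≤ 2. For the lower bound, the 3 vertices {2, 3, 4} are pairwise adjacent, and any tree decomposition puts a clique entirely inside one bag — forcing width ≥ 2. The upper and lower bounds meet at 2, so that is the treewidth.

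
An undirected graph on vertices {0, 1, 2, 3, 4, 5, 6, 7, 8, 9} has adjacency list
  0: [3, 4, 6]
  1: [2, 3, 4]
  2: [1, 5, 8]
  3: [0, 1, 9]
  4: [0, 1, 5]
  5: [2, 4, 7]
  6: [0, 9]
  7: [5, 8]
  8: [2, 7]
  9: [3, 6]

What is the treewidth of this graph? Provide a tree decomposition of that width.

Treewidth 2.
One optimal decomposition is:
Bags: B1 = {0, 6, 9}  B2 = {0, 3, 9}  B3 = {0, 3, 4}  B4 = {1, 3, 4}  B5 = {1, 4, 5}  B6 = {1, 2, 5}  B7 = {2, 5, 7}  B8 = {2, 7, 8}
Tree: B1–B2, B2–B3, B3–B4, B4–B5, B5–B6, B6–B7, B7–B8

The largest bag has 3 vertices, giving width 2; this decomposition certifies tw(G) ≤ 2. For the lower bound, G contains the cycle 6–9–3–0–6, so G is not a forest; only forests have treewidth ≤ 1, hence tw(G) ≥ 2. Therefore the treewidth is 2.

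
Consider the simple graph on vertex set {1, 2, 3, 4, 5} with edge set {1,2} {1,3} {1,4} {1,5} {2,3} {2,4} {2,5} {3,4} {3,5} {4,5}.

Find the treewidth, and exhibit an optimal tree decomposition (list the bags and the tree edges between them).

A single bag containing all 5 vertices is trivially a valid decomposition of width 4. For the lower bound, the 5 vertices {1, 2, 3, 4, 5} are pairwise adjacent, and any tree decomposition puts a clique entirely inside one bag — forcing width ≥ 4. Therefore the treewidth is 4.

Treewidth 4.
One such decomposition:
Bags: B1 = {1, 2, 3, 4, 5}
Tree: (single bag)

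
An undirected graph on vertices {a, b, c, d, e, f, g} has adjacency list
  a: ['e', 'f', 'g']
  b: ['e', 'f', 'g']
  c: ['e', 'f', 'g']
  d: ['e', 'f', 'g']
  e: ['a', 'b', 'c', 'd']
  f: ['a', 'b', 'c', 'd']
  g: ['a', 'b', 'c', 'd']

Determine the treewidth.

A width-3 tree decomposition is:
Bags: B1 = {a, e, f, g}  B2 = {b, e, f, g}  B3 = {c, e, f, g}  B4 = {d, e, f, g}
Tree: B1–B2, B2–B3, B3–B4
The largest bag has 4 vertices, giving width 3; this decomposition certifies tw(G) ≤ 3. For the lower bound: the 4 vertex sets {a,e}, {b,g}, {f}, {c} are disjoint, each induces a connected subgraph, and every pair is joined by at least one edge of G. Contracting each set to a single vertex therefore yields K_{4} as a minor, and since treewidth is minor-monotone, tw(G) ≥ tw(K_{4}) = 3. Hence tw(G) = 3 exactly.

3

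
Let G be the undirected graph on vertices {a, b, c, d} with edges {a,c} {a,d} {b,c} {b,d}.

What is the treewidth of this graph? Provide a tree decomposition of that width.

Every bag has size at most 3, so the width is 3 − 1 = 2 and tw(G) ≤ 2. Since c–b–d–a–c is a cycle in G, G is not acyclic. Forests are exactly the graphs of treewidth ≤ 1, so tw(G) ≥ 2. Therefore the treewidth is 2.

Treewidth 2.
One such decomposition:
Bags: B1 = {b, c, d}  B2 = {a, c, d}
Tree: B1–B2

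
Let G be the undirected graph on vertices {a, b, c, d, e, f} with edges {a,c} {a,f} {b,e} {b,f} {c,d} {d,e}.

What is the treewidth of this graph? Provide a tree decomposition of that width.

Every bag has size at most 3, so the width is 3 − 1 = 2 and tw(G) ≤ 2. Since c–d–e–b–f–a–c is a cycle in G, G is not acyclic. Forests are exactly the graphs of treewidth ≤ 1, so tw(G) ≥ 2. The upper and lower bounds meet at 2, so that is the treewidth.

Treewidth 2.
One such decomposition:
Bags: B1 = {c, d, e}  B2 = {b, c, e}  B3 = {b, c, f}  B4 = {a, c, f}
Tree: B1–B2, B2–B3, B3–B4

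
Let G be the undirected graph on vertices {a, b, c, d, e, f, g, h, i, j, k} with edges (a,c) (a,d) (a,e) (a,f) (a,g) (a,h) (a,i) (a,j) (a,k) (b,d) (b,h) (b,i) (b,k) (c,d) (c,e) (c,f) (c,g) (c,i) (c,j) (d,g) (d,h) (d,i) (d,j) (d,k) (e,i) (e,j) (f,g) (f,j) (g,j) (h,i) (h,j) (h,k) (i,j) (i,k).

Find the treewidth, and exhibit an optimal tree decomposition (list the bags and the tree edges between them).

Treewidth 4.
One optimal decomposition is:
Bags: B1 = {a, c, d, i, j}  B2 = {a, c, d, g, j}  B3 = {a, c, e, i, j}  B4 = {a, d, h, i, j}  B5 = {a, d, h, i, k}  B6 = {a, c, f, g, j}  B7 = {b, d, h, i, k}
Tree: B1–B2, B1–B3, B1–B4, B4–B5, B2–B6, B5–B7

The largest bag has 5 vertices, giving width 4; this decomposition certifies tw(G) ≤ 4. On the other hand G contains the 5-clique {a, d, h, i, j}. A clique must lie in a single bag of any decomposition, so no decomposition can have width below 4. Combining the bounds, tw(G) = 4.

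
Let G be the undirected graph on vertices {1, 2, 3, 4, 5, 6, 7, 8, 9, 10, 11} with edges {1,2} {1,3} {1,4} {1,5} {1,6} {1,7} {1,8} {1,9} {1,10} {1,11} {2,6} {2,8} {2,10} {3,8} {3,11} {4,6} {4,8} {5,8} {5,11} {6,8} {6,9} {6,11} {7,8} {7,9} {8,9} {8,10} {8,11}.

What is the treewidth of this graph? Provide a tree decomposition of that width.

Each bag holds 4 vertices, so the decomposition has width 3, which upper-bounds the treewidth. On the other hand G contains the 4-clique {1, 3, 8, 11}. A clique must lie in a single bag of any decomposition, so no decomposition can have width below 3. Combining the bounds, tw(G) = 3.

Treewidth 3.
Bags: B1 = {1, 6, 8, 11}  B2 = {1, 2, 6, 8}  B3 = {1, 6, 8, 9}  B4 = {1, 5, 8, 11}  B5 = {1, 7, 8, 9}  B6 = {1, 3, 8, 11}  B7 = {1, 2, 8, 10}  B8 = {1, 4, 6, 8}
Tree: B1–B2, B2–B3, B1–B4, B3–B5, B4–B6, B2–B7, B1–B8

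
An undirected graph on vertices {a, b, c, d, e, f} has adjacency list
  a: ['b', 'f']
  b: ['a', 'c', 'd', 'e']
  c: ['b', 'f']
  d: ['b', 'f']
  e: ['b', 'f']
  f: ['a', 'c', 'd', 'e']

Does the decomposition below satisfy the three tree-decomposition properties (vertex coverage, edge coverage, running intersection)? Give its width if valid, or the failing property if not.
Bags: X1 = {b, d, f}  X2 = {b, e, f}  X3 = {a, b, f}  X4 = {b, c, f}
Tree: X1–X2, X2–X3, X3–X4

Yes; width 2.

Checking the three conditions: (i) the bags cover all of {a, b, c, d, e, f}; (ii) for each edge, some bag contains both endpoints; (iii) the bags containing any fixed vertex form a subtree. All hold, so the decomposition is valid with width 3 − 1 = 2.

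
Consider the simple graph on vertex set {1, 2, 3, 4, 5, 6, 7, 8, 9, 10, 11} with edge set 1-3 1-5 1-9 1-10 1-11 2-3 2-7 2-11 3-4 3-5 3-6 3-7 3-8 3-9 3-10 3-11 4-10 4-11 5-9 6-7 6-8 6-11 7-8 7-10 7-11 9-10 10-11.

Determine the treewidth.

3

A width-3 tree decomposition is:
Bags: B1 = {1, 3, 10, 11}  B2 = {3, 7, 10, 11}  B3 = {1, 3, 9, 10}  B4 = {3, 6, 7, 11}  B5 = {3, 4, 10, 11}  B6 = {2, 3, 7, 11}  B7 = {3, 6, 7, 8}  B8 = {1, 3, 5, 9}
Tree: B1–B2, B1–B3, B2–B4, B2–B5, B2–B6, B4–B7, B3–B8
Each bag holds 4 vertices, so the decomposition has width 3, which upper-bounds the treewidth. For the lower bound, the 4 vertices {3, 6, 7, 8} are pairwise adjacent, and any tree decomposition puts a clique entirely inside one bag — forcing width ≥ 3. The upper and lower bounds meet at 3, so that is the treewidth.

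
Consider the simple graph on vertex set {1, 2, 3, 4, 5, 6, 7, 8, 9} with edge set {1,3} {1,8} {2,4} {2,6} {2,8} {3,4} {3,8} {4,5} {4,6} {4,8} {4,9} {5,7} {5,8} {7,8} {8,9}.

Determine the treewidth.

A width-2 tree decomposition is:
Bags: B1 = {2, 4, 8}  B2 = {4, 5, 8}  B3 = {4, 8, 9}  B4 = {3, 4, 8}  B5 = {2, 4, 6}  B6 = {5, 7, 8}  B7 = {1, 3, 8}
Tree: B1–B2, B2–B3, B2–B4, B1–B5, B2–B6, B4–B7
The largest bag has 3 vertices, giving width 2; this decomposition certifies tw(G) ≤ 2. For the lower bound, the 3 vertices {1, 3, 8} are pairwise adjacent, and any tree decomposition puts a clique entirely inside one bag — forcing width ≥ 2. Hence tw(G) = 2 exactly.

2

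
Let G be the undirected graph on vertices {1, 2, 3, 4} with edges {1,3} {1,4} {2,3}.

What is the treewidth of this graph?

1

A width-1 tree decomposition is:
Bags: B1 = {1, 4}  B2 = {1, 3}  B3 = {2, 3}
Tree: B1–B2, B2–B3
Each bag holds 2 vertices, so the decomposition has width 1, which upper-bounds the treewidth. G has an edge, so its treewidth is at least 1. Therefore the treewidth is 1.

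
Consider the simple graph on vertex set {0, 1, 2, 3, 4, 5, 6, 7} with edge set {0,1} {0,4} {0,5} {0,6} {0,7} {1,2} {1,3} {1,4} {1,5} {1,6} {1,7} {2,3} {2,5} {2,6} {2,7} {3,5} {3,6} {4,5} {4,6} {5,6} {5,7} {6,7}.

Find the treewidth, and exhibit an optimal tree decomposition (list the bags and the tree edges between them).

Treewidth 4.
Bags: B1 = {1, 2, 5, 6, 7}  B2 = {0, 1, 5, 6, 7}  B3 = {0, 1, 4, 5, 6}  B4 = {1, 2, 3, 5, 6}
Tree: B1–B2, B2–B3, B1–B4

The largest bag has 5 vertices, giving width 4; this decomposition certifies tw(G) ≤ 4. Conversely, {0, 1, 4, 5, 6} is a clique of size 5, and the vertices of any clique must share a bag in every tree decomposition; so some bag has ≥ 5 vertices and tw(G) ≥ 4. Hence tw(G) = 4 exactly.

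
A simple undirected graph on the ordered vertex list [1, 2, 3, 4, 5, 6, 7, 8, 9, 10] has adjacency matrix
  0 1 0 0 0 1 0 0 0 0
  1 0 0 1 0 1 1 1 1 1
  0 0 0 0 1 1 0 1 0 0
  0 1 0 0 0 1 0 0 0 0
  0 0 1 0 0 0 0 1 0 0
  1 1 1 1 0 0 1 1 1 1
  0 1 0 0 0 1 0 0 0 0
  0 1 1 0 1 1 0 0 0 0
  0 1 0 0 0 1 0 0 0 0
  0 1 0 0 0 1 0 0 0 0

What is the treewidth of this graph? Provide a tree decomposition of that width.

Every bag has size at most 3, so the width is 3 − 1 = 2 and tw(G) ≤ 2. For the lower bound, the 3 vertices {3, 5, 8} are pairwise adjacent, and any tree decomposition puts a clique entirely inside one bag — forcing width ≥ 2. Hence tw(G) = 2 exactly.

Treewidth 2.
One such decomposition:
Bags: B1 = {2, 6, 8}  B2 = {2, 6, 7}  B3 = {1, 2, 6}  B4 = {2, 6, 10}  B5 = {2, 4, 6}  B6 = {2, 6, 9}  B7 = {3, 6, 8}  B8 = {3, 5, 8}
Tree: B1–B2, B2–B3, B3–B4, B3–B5, B2–B6, B1–B7, B7–B8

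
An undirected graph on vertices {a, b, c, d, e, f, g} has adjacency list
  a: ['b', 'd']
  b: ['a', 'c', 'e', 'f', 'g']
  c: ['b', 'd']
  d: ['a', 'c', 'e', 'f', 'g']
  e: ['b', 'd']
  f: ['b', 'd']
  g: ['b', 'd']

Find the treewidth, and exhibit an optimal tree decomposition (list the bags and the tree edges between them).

Each bag holds 3 vertices, so the decomposition has width 2, which upper-bounds the treewidth. The edges d–c–b–e–d form a cycle, so G is not a tree and its treewidth is at least 2. Combining the bounds, tw(G) = 2.

Treewidth 2.
One such decomposition:
Bags: B1 = {b, c, d}  B2 = {b, d, e}  B3 = {b, d, f}  B4 = {a, b, d}  B5 = {b, d, g}
Tree: B1–B2, B2–B3, B3–B4, B4–B5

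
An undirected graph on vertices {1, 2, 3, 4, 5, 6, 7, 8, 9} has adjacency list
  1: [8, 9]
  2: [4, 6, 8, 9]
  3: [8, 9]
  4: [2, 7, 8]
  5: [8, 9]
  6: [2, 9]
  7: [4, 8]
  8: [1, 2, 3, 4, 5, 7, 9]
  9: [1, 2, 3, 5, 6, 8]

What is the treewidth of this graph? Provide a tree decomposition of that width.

The largest bag has 3 vertices, giving width 2; this decomposition certifies tw(G) ≤ 2. On the other hand G contains the 3-clique {1, 8, 9}. A clique must lie in a single bag of any decomposition, so no decomposition can have width below 2. Combining the bounds, tw(G) = 2.

Treewidth 2.
Bags: B1 = {2, 8, 9}  B2 = {2, 4, 8}  B3 = {1, 8, 9}  B4 = {5, 8, 9}  B5 = {3, 8, 9}  B6 = {2, 6, 9}  B7 = {4, 7, 8}
Tree: B1–B2, B1–B3, B3–B4, B4–B5, B1–B6, B2–B7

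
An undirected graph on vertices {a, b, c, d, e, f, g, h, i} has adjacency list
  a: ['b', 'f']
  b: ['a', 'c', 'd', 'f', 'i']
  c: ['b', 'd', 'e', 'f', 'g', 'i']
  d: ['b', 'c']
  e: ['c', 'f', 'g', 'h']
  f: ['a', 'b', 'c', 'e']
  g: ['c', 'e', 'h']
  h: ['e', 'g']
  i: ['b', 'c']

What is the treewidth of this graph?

2

A width-2 tree decomposition is:
Bags: B1 = {b, c, f}  B2 = {b, c, d}  B3 = {c, e, f}  B4 = {a, b, f}  B5 = {c, e, g}  B6 = {b, c, i}  B7 = {e, g, h}
Tree: B1–B2, B1–B3, B1–B4, B3–B5, B2–B6, B5–B7
The largest bag has 3 vertices, giving width 2; this decomposition certifies tw(G) ≤ 2. For the lower bound, the 3 vertices {e, g, h} are pairwise adjacent, and any tree decomposition puts a clique entirely inside one bag — forcing width ≥ 2. Therefore the treewidth is 2.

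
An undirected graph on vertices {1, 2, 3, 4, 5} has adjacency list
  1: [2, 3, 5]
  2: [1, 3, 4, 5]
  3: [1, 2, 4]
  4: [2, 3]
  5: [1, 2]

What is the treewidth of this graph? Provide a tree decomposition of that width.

Treewidth 2.
Bags: B1 = {1, 2, 3}  B2 = {2, 3, 4}  B3 = {1, 2, 5}
Tree: B1–B2, B1–B3

Every bag has size at most 3, so the width is 3 − 1 = 2 and tw(G) ≤ 2. On the other hand G contains the 3-clique {1, 2, 3}. A clique must lie in a single bag of any decomposition, so no decomposition can have width below 2. Combining the bounds, tw(G) = 2.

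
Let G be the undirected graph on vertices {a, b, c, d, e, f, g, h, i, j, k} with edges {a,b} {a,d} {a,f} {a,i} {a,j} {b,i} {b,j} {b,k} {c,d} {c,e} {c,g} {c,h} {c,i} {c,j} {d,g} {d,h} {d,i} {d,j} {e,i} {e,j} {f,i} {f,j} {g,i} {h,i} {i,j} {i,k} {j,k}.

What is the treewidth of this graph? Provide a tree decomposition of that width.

Treewidth 3.
One such decomposition:
Bags: B1 = {a, b, i, j}  B2 = {a, d, i, j}  B3 = {c, d, i, j}  B4 = {a, f, i, j}  B5 = {c, e, i, j}  B6 = {c, d, h, i}  B7 = {b, i, j, k}  B8 = {c, d, g, i}
Tree: B1–B2, B2–B3, B1–B4, B3–B5, B3–B6, B1–B7, B6–B8

Every bag has size at most 4, so the width is 4 − 1 = 3 and tw(G) ≤ 3. Conversely, {c, d, g, i} is a clique of size 4, and the vertices of any clique must share a bag in every tree decomposition; so some bag has ≥ 4 vertices and tw(G) ≥ 3. The upper and lower bounds meet at 3, so that is the treewidth.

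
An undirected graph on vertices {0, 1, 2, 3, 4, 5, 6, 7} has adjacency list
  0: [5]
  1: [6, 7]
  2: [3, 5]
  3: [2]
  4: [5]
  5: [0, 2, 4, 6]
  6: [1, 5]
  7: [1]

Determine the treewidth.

1

A width-1 tree decomposition is:
Bags: B1 = {2, 5}  B2 = {4, 5}  B3 = {5, 6}  B4 = {1, 6}  B5 = {0, 5}  B6 = {1, 7}  B7 = {2, 3}
Tree: B1–B2, B1–B3, B3–B4, B2–B5, B4–B6, B1–B7
Each bag holds 2 vertices, so the decomposition has width 1, which upper-bounds the treewidth. Any graph with an edge has treewidth ≥ 1, and G has the edge 5–2. Combining the bounds, tw(G) = 1.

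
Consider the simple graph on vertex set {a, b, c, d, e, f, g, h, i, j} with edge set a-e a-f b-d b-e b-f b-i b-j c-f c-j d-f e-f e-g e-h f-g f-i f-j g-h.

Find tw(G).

A width-2 tree decomposition is:
Bags: B1 = {b, d, f}  B2 = {b, e, f}  B3 = {e, f, g}  B4 = {a, e, f}  B5 = {b, f, i}  B6 = {b, f, j}  B7 = {c, f, j}  B8 = {e, g, h}
Tree: B1–B2, B2–B3, B3–B4, B1–B5, B2–B6, B6–B7, B3–B8
Every bag has size at most 3, so the width is 3 − 1 = 2 and tw(G) ≤ 2. For the lower bound, the 3 vertices {e, g, h} are pairwise adjacent, and any tree decomposition puts a clique entirely inside one bag — forcing width ≥ 2. The upper and lower bounds meet at 2, so that is the treewidth.

2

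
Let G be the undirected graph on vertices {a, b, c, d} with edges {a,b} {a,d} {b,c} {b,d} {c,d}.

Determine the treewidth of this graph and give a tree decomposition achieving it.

Each bag holds 3 vertices, so the decomposition has width 2, which upper-bounds the treewidth. For the lower bound, the 3 vertices {b, c, d} are pairwise adjacent, and any tree decomposition puts a clique entirely inside one bag — forcing width ≥ 2. Therefore the treewidth is 2.

Treewidth 2.
One optimal decomposition is:
Bags: B1 = {b, c, d}  B2 = {a, b, d}
Tree: B1–B2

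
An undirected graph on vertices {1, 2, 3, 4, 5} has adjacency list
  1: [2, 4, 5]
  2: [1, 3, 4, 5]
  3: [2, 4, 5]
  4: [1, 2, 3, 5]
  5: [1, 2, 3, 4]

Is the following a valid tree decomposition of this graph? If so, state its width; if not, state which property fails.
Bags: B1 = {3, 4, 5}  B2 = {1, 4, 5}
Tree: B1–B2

A tree decomposition must satisfy three properties: every vertex lies in some bag; for every edge, both endpoints lie together in some bag; and for every vertex, the bags containing it form a connected subtree. Here vertex 2 appears in no bag, so the decomposition is invalid.

No — vertex 2 appears in no bag.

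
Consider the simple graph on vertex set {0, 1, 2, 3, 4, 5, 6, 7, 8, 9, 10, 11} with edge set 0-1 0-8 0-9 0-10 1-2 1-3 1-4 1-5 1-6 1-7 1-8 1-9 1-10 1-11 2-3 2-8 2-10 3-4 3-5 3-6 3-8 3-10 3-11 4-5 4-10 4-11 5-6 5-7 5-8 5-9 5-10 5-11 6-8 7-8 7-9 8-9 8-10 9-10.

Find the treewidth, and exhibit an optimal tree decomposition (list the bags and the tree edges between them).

The largest bag has 5 vertices, giving width 4; this decomposition certifies tw(G) ≤ 4. For the lower bound, the 5 vertices {0, 1, 8, 9, 10} are pairwise adjacent, and any tree decomposition puts a clique entirely inside one bag — forcing width ≥ 4. Hence tw(G) = 4 exactly.

Treewidth 4.
One such decomposition:
Bags: B1 = {1, 3, 4, 5, 10}  B2 = {1, 3, 5, 8, 10}  B3 = {1, 5, 8, 9, 10}  B4 = {1, 3, 5, 6, 8}  B5 = {1, 3, 4, 5, 11}  B6 = {0, 1, 8, 9, 10}  B7 = {1, 5, 7, 8, 9}  B8 = {1, 2, 3, 8, 10}
Tree: B1–B2, B2–B3, B2–B4, B1–B5, B3–B6, B3–B7, B2–B8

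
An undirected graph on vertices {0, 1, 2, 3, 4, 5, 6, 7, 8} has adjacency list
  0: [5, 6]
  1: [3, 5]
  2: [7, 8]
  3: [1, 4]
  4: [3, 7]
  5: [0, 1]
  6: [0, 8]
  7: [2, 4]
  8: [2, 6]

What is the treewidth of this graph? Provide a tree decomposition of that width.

Every bag has size at most 3, so the width is 3 − 1 = 2 and tw(G) ≤ 2. For the lower bound, G contains the cycle 3–1–5–0–6–8–2–7–4–3, so G is not a forest; only forests have treewidth ≤ 1, hence tw(G) ≥ 2. The upper and lower bounds meet at 2, so that is the treewidth.

Treewidth 2.
Bags: B1 = {1, 3, 5}  B2 = {0, 3, 5}  B3 = {0, 3, 6}  B4 = {3, 6, 8}  B5 = {2, 3, 8}  B6 = {2, 3, 7}  B7 = {3, 4, 7}
Tree: B1–B2, B2–B3, B3–B4, B4–B5, B5–B6, B6–B7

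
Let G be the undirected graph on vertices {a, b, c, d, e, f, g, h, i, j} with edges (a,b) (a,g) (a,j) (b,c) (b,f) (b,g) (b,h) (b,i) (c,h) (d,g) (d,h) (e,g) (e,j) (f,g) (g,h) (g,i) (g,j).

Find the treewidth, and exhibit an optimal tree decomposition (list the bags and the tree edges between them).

Treewidth 2.
One such decomposition:
Bags: B1 = {b, g, i}  B2 = {a, b, g}  B3 = {b, g, h}  B4 = {d, g, h}  B5 = {a, g, j}  B6 = {b, f, g}  B7 = {b, c, h}  B8 = {e, g, j}
Tree: B1–B2, B1–B3, B3–B4, B2–B5, B2–B6, B3–B7, B5–B8

Each bag holds 3 vertices, so the decomposition has width 2, which upper-bounds the treewidth. Conversely, {d, g, h} is a clique of size 3, and the vertices of any clique must share a bag in every tree decomposition; so some bag has ≥ 3 vertices and tw(G) ≥ 2. Combining the bounds, tw(G) = 2.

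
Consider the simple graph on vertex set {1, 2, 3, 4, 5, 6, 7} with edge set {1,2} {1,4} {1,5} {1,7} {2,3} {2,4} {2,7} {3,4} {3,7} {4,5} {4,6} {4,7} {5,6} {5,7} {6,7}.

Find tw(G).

3

A width-3 tree decomposition is:
Bags: B1 = {1, 4, 5, 7}  B2 = {4, 5, 6, 7}  B3 = {1, 2, 4, 7}  B4 = {2, 3, 4, 7}
Tree: B1–B2, B1–B3, B3–B4
Every bag has size at most 4, so the width is 4 − 1 = 3 and tw(G) ≤ 3. For the lower bound, the 4 vertices {1, 2, 4, 7} are pairwise adjacent, and any tree decomposition puts a clique entirely inside one bag — forcing width ≥ 3. Combining the bounds, tw(G) = 3.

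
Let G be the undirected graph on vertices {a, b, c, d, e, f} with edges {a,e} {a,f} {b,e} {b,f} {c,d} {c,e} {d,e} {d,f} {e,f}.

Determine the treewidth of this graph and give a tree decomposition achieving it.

Every bag has size at most 3, so the width is 3 − 1 = 2 and tw(G) ≤ 2. On the other hand G contains the 3-clique {c, d, e}. A clique must lie in a single bag of any decomposition, so no decomposition can have width below 2. Therefore the treewidth is 2.

Treewidth 2.
Bags: B1 = {c, d, e}  B2 = {d, e, f}  B3 = {a, e, f}  B4 = {b, e, f}
Tree: B1–B2, B2–B3, B3–B4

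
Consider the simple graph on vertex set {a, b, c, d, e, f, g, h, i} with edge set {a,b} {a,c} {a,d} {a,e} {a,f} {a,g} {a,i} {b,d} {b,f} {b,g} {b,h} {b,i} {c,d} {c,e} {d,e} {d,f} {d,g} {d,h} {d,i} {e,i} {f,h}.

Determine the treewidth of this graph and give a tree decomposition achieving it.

Treewidth 3.
Bags: B1 = {a, b, d, i}  B2 = {a, b, d, g}  B3 = {a, d, e, i}  B4 = {a, c, d, e}  B5 = {a, b, d, f}  B6 = {b, d, f, h}
Tree: B1–B2, B1–B3, B3–B4, B1–B5, B5–B6

Each bag holds 4 vertices, so the decomposition has width 3, which upper-bounds the treewidth. For the lower bound, the 4 vertices {b, d, f, h} are pairwise adjacent, and any tree decomposition puts a clique entirely inside one bag — forcing width ≥ 3. Combining the bounds, tw(G) = 3.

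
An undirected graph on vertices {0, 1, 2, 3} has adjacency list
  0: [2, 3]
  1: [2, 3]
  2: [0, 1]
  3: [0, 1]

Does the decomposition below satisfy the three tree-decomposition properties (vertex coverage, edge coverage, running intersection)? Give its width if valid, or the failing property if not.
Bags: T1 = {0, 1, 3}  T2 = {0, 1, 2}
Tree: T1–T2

Every vertex of G appears in some bag (union = {0, 1, 2, 3}); every edge is covered by a bag; and for each vertex v the set of bags containing v is connected in the bag tree. The decomposition is therefore valid. The largest bag has 3 vertices, so the width is 2.

Yes; width 2.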